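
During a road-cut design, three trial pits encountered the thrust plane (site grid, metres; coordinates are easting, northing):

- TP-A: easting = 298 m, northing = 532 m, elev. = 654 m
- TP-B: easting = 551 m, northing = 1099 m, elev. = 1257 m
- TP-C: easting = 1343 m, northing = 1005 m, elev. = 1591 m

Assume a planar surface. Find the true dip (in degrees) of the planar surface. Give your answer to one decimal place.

44.4°

Let the plane be z = a·easting + b·northing + c.
TP-B−TP-A: 253a + 567b = 603;  TP-C−TP-A: 1045a + 473b = 937.
Solving gives a = 0.52038, b = 0.83129.
Gradient magnitude |∇z| = √(a² + b²) = √(0.27080 + 0.69105) = 0.98074.
True dip = arctan(0.98074) = 44.4°, dipping toward SSW (azimuth ≈ 212°).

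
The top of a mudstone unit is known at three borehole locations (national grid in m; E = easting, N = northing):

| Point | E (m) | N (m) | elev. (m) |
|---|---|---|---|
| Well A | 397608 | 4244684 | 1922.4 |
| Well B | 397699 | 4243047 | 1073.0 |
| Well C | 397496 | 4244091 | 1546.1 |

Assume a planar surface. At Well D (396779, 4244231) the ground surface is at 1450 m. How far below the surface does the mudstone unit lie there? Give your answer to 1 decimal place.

166.9 m

Two edge vectors: Well A→Well B = (91, -1637, -849.4), Well A→Well C = (-112, -593, -376.3).
Normal n = (Well A→Well B) × (Well A→Well C) = (112308.9, 129376.1, -237307).
So ∂z/∂E = −n_x/n_z = 0.473264168 and ∂z/∂N = −n_y/n_z = 0.545184508.
Intercept c from Well A: 1922.4 − 188173.62 − 2314135.96 = −2500387.18.
At (396779, 4244231): z_contact = 187781.28 + 2313888.99 − 2500387.18 = 1283.10 m.
Depth below ground = 1450 − 1283.10 = 166.9 m.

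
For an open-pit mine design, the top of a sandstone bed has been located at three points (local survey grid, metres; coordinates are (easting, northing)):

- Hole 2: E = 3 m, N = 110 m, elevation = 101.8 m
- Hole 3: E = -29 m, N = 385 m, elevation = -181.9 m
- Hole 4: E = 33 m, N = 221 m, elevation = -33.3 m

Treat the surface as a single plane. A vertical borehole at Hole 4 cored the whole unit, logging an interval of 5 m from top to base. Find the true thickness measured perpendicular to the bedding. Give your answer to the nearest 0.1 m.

Let the plane be z = a·E + b·N + c.
Hole 3−Hole 2: −32a + 275b = −283.7;  Hole 4−Hole 2: 30a + 111b = −135.1.
Solving gives a = −0.47973, b = −1.08746.
|∇z| = √(a²+b²) = 1.18858, so dip δ = arctan(1.18858) = 49.92°.
True thickness = vertical thickness × cos δ = 5 × cos 49.92° = 3.2 m.

3.2 m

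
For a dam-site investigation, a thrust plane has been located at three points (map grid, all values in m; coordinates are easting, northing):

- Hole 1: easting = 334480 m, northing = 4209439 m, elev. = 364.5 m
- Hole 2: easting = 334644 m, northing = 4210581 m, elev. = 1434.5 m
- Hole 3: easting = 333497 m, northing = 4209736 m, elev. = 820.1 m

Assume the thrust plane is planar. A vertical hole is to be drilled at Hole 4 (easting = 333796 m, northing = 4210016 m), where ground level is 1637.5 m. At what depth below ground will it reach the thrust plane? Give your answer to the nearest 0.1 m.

Let the plane be z = a·easting + b·northing + c.
Hole 2−Hole 1: 164a + 1142b = 1070;  Hole 3−Hole 1: −983a + 297b = 455.6.
Solving gives a = −0.172890154, b = 0.961781073.
Then c = 364.5 − a·334480 − b·4209439 = −3990365.96.
At (333796, 4210016): z_contact = −57710.04 + 4049113.71 − 3990365.96 = 1037.70 m.
Depth below ground = 1637.5 − 1037.70 = 599.8 m.

599.8 m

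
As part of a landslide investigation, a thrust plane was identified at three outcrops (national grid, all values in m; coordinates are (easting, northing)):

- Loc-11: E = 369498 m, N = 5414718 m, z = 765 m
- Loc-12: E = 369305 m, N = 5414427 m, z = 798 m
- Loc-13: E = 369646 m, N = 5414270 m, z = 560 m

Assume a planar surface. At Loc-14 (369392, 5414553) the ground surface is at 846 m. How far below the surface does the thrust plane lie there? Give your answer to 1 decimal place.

64.3 m

Two edge vectors: Loc-11→Loc-12 = (-193, -291, 33), Loc-11→Loc-13 = (148, -448, -205).
Normal n = (Loc-11→Loc-12) × (Loc-11→Loc-13) = (74439, -34681, 129532).
So ∂z/∂E = −n_x/n_z = −0.574676528 and ∂z/∂N = −n_y/n_z = 0.267740790.
Intercept c from Loc-11: 765 + 212341.83 − 1449740.87 = −1236634.05.
At (369392, 5414553): z_contact = −212280.91 + 1449696.70 − 1236634.05 = 781.74 m.
Depth below ground = 846 − 781.74 = 64.3 m.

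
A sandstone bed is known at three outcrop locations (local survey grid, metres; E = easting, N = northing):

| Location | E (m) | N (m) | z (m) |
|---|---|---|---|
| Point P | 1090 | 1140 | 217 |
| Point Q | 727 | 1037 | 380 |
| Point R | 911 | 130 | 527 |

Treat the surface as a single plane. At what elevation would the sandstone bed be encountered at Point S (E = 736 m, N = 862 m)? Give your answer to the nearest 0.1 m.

418.5 m

Let the plane be z = a·E + b·N + c.
Point Q−Point P: −363a − 103b = 163;  Point R−Point P: −179a − 1010b = 310.
Solving gives a = −0.381110, b = −0.239387.
Then c = 217 − a·1090 − b·1140 = 905.31.
At (736, 862): z = −280.5 − 206.4 + 905.31 = 418.5 m.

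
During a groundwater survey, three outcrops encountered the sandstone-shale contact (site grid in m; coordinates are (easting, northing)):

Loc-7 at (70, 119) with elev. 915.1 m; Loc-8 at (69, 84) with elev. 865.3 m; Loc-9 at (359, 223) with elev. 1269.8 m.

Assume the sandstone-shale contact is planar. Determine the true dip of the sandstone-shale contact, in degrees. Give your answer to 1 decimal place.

57.6°

Let the plane be z = a·E + b·N + c.
Loc-8−Loc-7: −1a − 35b = −49.8;  Loc-9−Loc-7: 289a + 104b = 354.7.
Solving gives a = 0.72273, b = 1.40221.
Gradient magnitude |∇z| = √(a² + b²) = √(0.52235 + 1.96619) = 1.57751.
True dip = arctan(1.57751) = 57.6°, dipping toward SSW (azimuth ≈ 207°).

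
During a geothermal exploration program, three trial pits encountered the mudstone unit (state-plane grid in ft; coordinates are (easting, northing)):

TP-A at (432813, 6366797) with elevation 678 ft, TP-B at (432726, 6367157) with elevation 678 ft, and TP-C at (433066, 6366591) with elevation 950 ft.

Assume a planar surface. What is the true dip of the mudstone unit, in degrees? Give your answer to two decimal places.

54.01°

Let the plane be z = a·E + b·N + c.
TP-B−TP-A: −87a + 360b = 0;  TP-C−TP-A: 253a − 206b = 272.
Solving gives a = 1.33847, b = 0.32346.
Gradient magnitude |∇z| = √(a² + b²) = √(1.79151 + 0.10463) = 1.37700.
True dip = arctan(1.37700) = 54.01°, dipping toward WSW (azimuth ≈ 256°).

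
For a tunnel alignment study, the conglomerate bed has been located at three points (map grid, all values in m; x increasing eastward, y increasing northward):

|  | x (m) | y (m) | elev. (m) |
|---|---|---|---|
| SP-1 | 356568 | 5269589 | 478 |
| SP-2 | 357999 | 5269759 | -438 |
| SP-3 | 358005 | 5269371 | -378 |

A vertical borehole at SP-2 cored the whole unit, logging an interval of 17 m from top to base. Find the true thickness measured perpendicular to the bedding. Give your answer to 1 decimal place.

Let the plane be z = a·x + b·y + c.
SP-2−SP-1: 1431a + 170b = −916;  SP-3−SP-1: 1437a − 218b = −856.
Solving gives a = −0.62060, b = −0.16424.
|∇z| = √(a²+b²) = 0.64196, so dip δ = arctan(0.64196) = 32.70°.
True thickness = vertical thickness × cos δ = 17 × cos 32.70° = 14.3 m.

14.3 m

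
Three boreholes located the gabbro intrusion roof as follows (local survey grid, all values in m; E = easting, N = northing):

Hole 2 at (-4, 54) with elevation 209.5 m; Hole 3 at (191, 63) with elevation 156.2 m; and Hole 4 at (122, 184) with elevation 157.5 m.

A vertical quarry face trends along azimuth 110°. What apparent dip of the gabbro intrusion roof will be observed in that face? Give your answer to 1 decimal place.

11.4°

Let the plane be z = a·E + b·N + c.
Hole 3−Hole 2: 195a + 9b = −53.3;  Hole 4−Hole 2: 126a + 130b = −52.
Solving gives a = −0.26681, b = −0.14140.
Unit vector along 110° is (sin 110°, cos 110°) = (0.9397, -0.3420).
Slope in that direction = a·(0.9397) + b·(-0.3420) = −0.20235.
Apparent dip = arctan|0.20235| = 11.4° (true dip is 16.8°, so apparent ≤ true as expected).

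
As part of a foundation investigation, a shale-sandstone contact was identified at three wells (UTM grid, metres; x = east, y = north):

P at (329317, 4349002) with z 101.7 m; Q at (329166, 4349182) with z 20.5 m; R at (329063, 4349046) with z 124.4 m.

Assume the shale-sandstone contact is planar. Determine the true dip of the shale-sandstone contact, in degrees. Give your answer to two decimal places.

Two edge vectors: P→Q = (-151, 180, -81.2), P→R = (-254, 44, 22.7).
Normal n = (P→Q) × (P→R) = (7658.8, 24052.5, 39076).
So ∂z/∂x = −n_x/n_z = −0.19600 and ∂z/∂y = −n_y/n_z = −0.61553.
Gradient magnitude |∇z| = √(a² + b²) = √(0.03842 + 0.37888) = 0.64598.
True dip = arctan(0.64598) = 32.86°, dipping toward NNE (azimuth ≈ 018°).

32.86°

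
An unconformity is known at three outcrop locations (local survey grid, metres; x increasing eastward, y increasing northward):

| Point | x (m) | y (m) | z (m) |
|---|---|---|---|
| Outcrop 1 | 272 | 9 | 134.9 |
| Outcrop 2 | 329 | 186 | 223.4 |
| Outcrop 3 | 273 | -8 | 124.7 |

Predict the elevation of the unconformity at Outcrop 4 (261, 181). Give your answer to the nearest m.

238 m

Let the plane be z = a·x + b·y + c.
Outcrop 2−Outcrop 1: 57a + 177b = 88.5;  Outcrop 3−Outcrop 1: 1a − 17b = −10.2.
Solving gives a = −0.26257, b = 0.58455.
Then c = 134.9 − a·272 − b·9 = 201.06.
At (261, 181): z = −68.5 + 105.8 + 201.06 = 238.3 m.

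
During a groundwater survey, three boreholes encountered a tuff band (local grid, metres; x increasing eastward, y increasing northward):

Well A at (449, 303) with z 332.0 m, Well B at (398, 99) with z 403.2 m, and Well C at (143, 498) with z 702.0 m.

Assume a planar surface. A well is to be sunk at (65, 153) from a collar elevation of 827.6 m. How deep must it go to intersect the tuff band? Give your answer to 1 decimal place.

15.4 m

Two edge vectors: Well A→Well B = (-51, -204, 71.2), Well A→Well C = (-306, 195, 370).
Normal n = (Well A→Well B) × (Well A→Well C) = (-89364, -2917.2, -72369).
So ∂z/∂x = −n_x/n_z = −1.23484 and ∂z/∂y = −n_y/n_z = −0.04031.
Intercept c from Well A: 332 + 554.44 + 12.21 = 898.66.
At (65, 153): z_contact = −80.26 − 6.17 + 898.66 = 812.22 m.
Depth below ground = 827.6 − 812.22 = 15.4 m.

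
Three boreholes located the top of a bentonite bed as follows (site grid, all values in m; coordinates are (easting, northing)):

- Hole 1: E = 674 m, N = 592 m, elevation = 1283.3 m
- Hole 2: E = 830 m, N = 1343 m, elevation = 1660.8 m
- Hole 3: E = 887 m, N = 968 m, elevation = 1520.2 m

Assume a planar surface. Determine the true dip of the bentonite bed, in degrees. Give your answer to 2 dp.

29.11°

Let the plane be z = a·E + b·N + c.
Hole 2−Hole 1: 156a + 751b = 377.5;  Hole 3−Hole 1: 213a + 376b = 236.9.
Solving gives a = 0.35508, b = 0.42891.
Gradient magnitude |∇z| = √(a² + b²) = √(0.12608 + 0.18396) = 0.55681.
True dip = arctan(0.55681) = 29.11°, dipping toward SW (azimuth ≈ 220°).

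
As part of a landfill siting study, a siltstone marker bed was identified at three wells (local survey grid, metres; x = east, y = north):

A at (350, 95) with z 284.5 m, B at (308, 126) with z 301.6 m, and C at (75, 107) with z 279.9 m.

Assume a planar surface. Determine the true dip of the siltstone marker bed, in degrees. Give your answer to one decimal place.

31.5°

Two edge vectors: A→B = (-42, 31, 17.1), A→C = (-275, 12, -4.6).
Normal n = (A→B) × (A→C) = (-347.8, -4895.7, 8021).
So ∂z/∂x = −n_x/n_z = 0.04336 and ∂z/∂y = −n_y/n_z = 0.61036.
Gradient magnitude |∇z| = √(a² + b²) = √(0.00188 + 0.37254) = 0.61190.
True dip = arctan(0.61190) = 31.5°, dipping toward S (azimuth ≈ 184°).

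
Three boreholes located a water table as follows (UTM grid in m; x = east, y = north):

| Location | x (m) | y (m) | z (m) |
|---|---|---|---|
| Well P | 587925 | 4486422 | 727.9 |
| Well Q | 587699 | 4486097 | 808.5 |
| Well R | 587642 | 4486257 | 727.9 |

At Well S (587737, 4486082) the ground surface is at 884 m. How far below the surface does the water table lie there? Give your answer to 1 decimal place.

Two edge vectors: Well P→Well Q = (-226, -325, 80.6), Well P→Well R = (-283, -165, 0).
Normal n = (Well P→Well Q) × (Well P→Well R) = (13299, -22809.8, -54685).
So ∂z/∂x = −n_x/n_z = 0.243192832 and ∂z/∂y = −n_y/n_z = −0.417112554.
Intercept c from Well P: 727.9 − 142979.15 + 1871342.94 = 1729091.69.
At (587737, 4486082): z_contact = 142933.43 − 1871201.12 + 1729091.69 = 824.00 m.
Depth below ground = 884 − 824.00 = 60.0 m.

60.0 m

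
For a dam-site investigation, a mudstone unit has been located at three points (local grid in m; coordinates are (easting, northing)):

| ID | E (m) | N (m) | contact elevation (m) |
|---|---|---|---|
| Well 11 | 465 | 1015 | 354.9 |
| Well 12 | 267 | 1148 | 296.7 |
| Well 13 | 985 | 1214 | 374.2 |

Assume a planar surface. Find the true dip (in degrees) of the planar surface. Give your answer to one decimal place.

Two edge vectors: Well 11→Well 12 = (-198, 133, -58.2), Well 11→Well 13 = (520, 199, 19.3).
Normal n = (Well 11→Well 12) × (Well 11→Well 13) = (14148.7, -26442.6, -108562).
So ∂z/∂E = −n_x/n_z = 0.13033 and ∂z/∂N = −n_y/n_z = −0.24357.
Gradient magnitude |∇z| = √(a² + b²) = √(0.01699 + 0.05933) = 0.27625.
True dip = arctan(0.27625) = 15.4°, dipping toward NNW (azimuth ≈ 332°).

15.4°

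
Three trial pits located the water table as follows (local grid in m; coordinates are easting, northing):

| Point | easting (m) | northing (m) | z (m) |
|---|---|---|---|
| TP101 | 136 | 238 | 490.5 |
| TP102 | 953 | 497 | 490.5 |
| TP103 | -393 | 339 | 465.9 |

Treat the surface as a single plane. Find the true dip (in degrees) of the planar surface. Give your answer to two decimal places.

5.49°

Let the plane be z = a·easting + b·northing + c.
TP102−TP101: 817a + 259b = 0;  TP103−TP101: −529a + 101b = −24.6.
Solving gives a = 0.02902, b = −0.09155.
Gradient magnitude |∇z| = √(a² + b²) = √(0.00084 + 0.00838) = 0.09604.
True dip = arctan(0.09604) = 5.49°, dipping toward NNW (azimuth ≈ 342°).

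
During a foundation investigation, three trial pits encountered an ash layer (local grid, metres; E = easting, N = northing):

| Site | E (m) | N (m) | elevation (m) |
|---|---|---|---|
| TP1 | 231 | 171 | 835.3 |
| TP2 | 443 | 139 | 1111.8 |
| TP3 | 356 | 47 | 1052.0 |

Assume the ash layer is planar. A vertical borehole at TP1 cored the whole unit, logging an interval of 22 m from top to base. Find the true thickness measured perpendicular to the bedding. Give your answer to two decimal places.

Let the plane be z = a·E + b·N + c.
TP2−TP1: 212a − 32b = 276.5;  TP3−TP1: 125a − 124b = 216.7.
Solving gives a = 1.22719, b = −0.51049.
|∇z| = √(a²+b²) = 1.32913, so dip δ = arctan(1.32913) = 53.04°.
True thickness = vertical thickness × cos δ = 22 × cos 53.04° = 13.23 m.

13.23 m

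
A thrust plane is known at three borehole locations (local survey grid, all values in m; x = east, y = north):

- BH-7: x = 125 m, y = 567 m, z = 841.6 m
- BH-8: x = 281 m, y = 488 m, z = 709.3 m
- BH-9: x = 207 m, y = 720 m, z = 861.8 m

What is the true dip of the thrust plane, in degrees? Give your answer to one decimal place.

Let the plane be z = a·x + b·y + c.
BH-8−BH-7: 156a − 79b = −132.3;  BH-9−BH-7: 82a + 153b = 20.2.
Solving gives a = −0.61445, b = 0.46134.
Gradient magnitude |∇z| = √(a² + b²) = √(0.37755 + 0.21283) = 0.76836.
True dip = arctan(0.76836) = 37.5°, dipping toward SE (azimuth ≈ 127°).

37.5°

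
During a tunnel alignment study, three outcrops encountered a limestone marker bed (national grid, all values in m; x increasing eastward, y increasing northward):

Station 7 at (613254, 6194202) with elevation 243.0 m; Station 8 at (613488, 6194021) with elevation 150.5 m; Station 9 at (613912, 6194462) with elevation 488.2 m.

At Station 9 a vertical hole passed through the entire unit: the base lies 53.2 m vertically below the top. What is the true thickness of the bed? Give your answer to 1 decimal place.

44.3 m

Two edge vectors: Station 7→Station 8 = (234, -181, -92.5), Station 7→Station 9 = (658, 260, 245.2).
Normal n = (Station 7→Station 8) × (Station 7→Station 9) = (-20331.2, -118241.8, 179938).
So ∂z/∂x = −n_x/n_z = 0.11299 and ∂z/∂y = −n_y/n_z = 0.65713.
|∇z| = √(a²+b²) = 0.66677, so dip δ = arctan(0.66677) = 33.69°.
True thickness = vertical thickness × cos δ = 53.2 × cos 33.69° = 44.3 m.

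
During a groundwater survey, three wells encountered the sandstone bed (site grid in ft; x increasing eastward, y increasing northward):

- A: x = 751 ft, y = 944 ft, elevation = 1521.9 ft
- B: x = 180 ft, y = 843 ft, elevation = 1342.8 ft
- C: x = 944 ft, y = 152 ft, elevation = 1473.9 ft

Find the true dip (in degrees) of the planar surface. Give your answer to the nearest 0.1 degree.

17.7°

Let the plane be z = a·x + b·y + c.
B−A: −571a − 101b = −179.1;  C−A: 193a − 792b = −48.
Solving gives a = 0.29042, b = 0.13138.
Gradient magnitude |∇z| = √(a² + b²) = √(0.08434 + 0.01726) = 0.31876.
True dip = arctan(0.31876) = 17.7°, dipping toward WSW (azimuth ≈ 246°).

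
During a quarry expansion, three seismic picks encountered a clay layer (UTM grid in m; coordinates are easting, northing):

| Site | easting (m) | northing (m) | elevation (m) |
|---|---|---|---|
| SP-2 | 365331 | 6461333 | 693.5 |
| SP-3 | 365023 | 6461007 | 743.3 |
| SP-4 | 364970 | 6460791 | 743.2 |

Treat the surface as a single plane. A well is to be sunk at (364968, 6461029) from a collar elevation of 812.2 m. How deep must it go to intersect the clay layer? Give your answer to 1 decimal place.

Two edge vectors: SP-2→SP-3 = (-308, -326, 49.8), SP-2→SP-4 = (-361, -542, 49.7).
Normal n = (SP-2→SP-3) × (SP-2→SP-4) = (10789.4, -2670.2, 49250).
So ∂z/∂easting = −n_x/n_z = −0.219074112 and ∂z/∂northing = −n_y/n_z = 0.054217259.
Intercept c from SP-2: 693.5 + 80034.56 − 350315.76 = −269587.70.
At (364968, 6461029): z_contact = −79955.04 + 350299.28 − 269587.70 = 756.54 m.
Depth below ground = 812.2 − 756.54 = 55.7 m.

55.7 m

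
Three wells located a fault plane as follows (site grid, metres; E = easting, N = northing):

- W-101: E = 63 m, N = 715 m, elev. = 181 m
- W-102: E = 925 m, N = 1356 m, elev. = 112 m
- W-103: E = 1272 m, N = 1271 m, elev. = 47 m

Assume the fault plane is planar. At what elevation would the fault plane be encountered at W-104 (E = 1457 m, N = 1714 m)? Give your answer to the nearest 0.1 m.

Two edge vectors: W-101→W-102 = (862, 641, -69), W-101→W-103 = (1209, 556, -134).
Normal n = (W-101→W-102) × (W-101→W-103) = (-47530, 32087, -295697).
So ∂z/∂E = −n_x/n_z = −0.160739 and ∂z/∂N = −n_y/n_z = 0.108513.
Intercept c from W-101: 181 + 10.13 − 77.59 = 113.54.
At (1457, 1714): z = −234.2 + 186.0 + 113.54 = 65.3 m.

65.3 m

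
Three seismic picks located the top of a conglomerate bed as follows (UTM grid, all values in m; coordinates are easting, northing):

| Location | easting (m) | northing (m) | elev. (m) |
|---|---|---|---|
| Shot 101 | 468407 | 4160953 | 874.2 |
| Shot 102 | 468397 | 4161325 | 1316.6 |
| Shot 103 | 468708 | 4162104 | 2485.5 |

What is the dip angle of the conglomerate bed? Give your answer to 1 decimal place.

Let the plane be z = a·easting + b·northing + c.
Shot 102−Shot 101: −10a + 372b = 442.4;  Shot 103−Shot 101: 301a + 1151b = 1611.3.
Solving gives a = 0.73048, b = 1.20888.
Gradient magnitude |∇z| = √(a² + b²) = √(0.53360 + 1.46140) = 1.41245.
True dip = arctan(1.41245) = 54.7°, dipping toward SSW (azimuth ≈ 211°).

54.7°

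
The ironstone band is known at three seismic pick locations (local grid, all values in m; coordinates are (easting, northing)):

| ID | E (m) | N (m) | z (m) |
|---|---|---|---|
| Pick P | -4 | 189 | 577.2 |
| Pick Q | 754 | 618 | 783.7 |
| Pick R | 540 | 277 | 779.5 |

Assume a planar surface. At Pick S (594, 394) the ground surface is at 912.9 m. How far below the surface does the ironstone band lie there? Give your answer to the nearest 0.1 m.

140.0 m

Two edge vectors: Pick P→Pick Q = (758, 429, 206.5), Pick P→Pick R = (544, 88, 202.3).
Normal n = (Pick P→Pick Q) × (Pick P→Pick R) = (68614.7, -41007.4, -166672).
So ∂z/∂E = −n_x/n_z = 0.41168 and ∂z/∂N = −n_y/n_z = −0.24604.
Intercept c from Pick P: 577.2 + 1.65 + 46.50 = 625.35.
At (594, 394): z_contact = 244.53 − 96.94 + 625.35 = 772.94 m.
Depth below ground = 912.9 − 772.94 = 140.0 m.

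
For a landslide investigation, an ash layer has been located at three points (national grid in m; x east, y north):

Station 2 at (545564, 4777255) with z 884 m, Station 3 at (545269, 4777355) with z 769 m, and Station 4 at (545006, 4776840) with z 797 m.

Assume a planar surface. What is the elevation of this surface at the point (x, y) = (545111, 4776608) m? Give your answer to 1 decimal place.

880.4 m

Let the plane be z = a·x + b·y + c.
Station 3−Station 2: −295a + 100b = −115;  Station 4−Station 2: −558a − 415b = −87.
Solving gives a = 0.316594193, b = −0.216047131.
Then c = 884 − a·545564 − b·4777255 = 860273.84.
At (545111, 4776608): z = 172579.0 − 1031972.5 + 860273.84 = 880.4 m.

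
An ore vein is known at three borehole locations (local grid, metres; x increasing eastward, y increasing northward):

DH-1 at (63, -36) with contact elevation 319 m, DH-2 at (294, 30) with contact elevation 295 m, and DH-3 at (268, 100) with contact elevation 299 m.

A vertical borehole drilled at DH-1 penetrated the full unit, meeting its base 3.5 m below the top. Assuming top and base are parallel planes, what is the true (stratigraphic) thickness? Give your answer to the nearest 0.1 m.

3.5 m

Two edge vectors: DH-1→DH-2 = (231, 66, -24), DH-1→DH-3 = (205, 136, -20).
Normal n = (DH-1→DH-2) × (DH-1→DH-3) = (1944, -300, 17886).
So ∂z/∂x = −n_x/n_z = −0.10869 and ∂z/∂y = −n_y/n_z = 0.01677.
|∇z| = √(a²+b²) = 0.10997, so dip δ = arctan(0.10997) = 6.28°.
True thickness = vertical thickness × cos δ = 3.5 × cos 6.28° = 3.5 m.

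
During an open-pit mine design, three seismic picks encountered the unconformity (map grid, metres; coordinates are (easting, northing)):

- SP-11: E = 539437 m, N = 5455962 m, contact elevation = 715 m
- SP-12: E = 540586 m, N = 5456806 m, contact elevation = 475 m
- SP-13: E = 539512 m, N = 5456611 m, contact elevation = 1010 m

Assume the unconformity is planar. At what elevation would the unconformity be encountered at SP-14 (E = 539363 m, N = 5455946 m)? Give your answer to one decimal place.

Let the plane be z = a·E + b·N + c.
SP-12−SP-11: 1149a + 844b = −240;  SP-13−SP-11: 75a + 649b = 295.
Solving gives a = −0.593111675, b = 0.523086865.
Then c = 715 − a·539437 − b·5455962 = −2533280.68.
At (539363, 5455946): z = −319902.5 + 2853933.7 − 2533280.68 = 750.5 m.

750.5 m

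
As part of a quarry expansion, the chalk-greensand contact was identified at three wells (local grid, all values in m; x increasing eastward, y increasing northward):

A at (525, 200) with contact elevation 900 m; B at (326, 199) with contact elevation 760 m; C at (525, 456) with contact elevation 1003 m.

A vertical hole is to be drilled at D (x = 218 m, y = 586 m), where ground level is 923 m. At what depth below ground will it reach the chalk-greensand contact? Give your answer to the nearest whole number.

Let the plane be z = a·x + b·y + c.
B−A: −199a − 1b = −140;  C−A: 0a + 256b = 103.
Solving gives a = 0.70150, b = 0.40234.
Then c = 900 − a·525 − b·200 = 451.25.
At (218, 586): z_contact = 152.9 + 235.8 + 451.25 = 839.9 m.
Depth below ground = 923 − 839.9 = 83 m.

83 m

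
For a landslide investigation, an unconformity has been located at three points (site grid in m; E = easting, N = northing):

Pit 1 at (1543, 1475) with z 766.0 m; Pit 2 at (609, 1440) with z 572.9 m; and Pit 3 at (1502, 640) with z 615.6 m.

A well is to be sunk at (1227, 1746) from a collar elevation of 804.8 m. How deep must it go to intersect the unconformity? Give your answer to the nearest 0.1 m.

Two edge vectors: Pit 1→Pit 2 = (-934, -35, -193.1), Pit 1→Pit 3 = (-41, -835, -150.4).
Normal n = (Pit 1→Pit 2) × (Pit 1→Pit 3) = (-155974.5, -132556.5, 778455).
So ∂z/∂E = −n_x/n_z = 0.200364 and ∂z/∂N = −n_y/n_z = 0.170282.
Intercept c from Pit 1: 766 − 309.16 − 251.17 = 205.67.
At (1227, 1746): z_contact = 245.85 + 297.31 + 205.67 = 748.83 m.
Depth below ground = 804.8 − 748.83 = 56.0 m.

56.0 m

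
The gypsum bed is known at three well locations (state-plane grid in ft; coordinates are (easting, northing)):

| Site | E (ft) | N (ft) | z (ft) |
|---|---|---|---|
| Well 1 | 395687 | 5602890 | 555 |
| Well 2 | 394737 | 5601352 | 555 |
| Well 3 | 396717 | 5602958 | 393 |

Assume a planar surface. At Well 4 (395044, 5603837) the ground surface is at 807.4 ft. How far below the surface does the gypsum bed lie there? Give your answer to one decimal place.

51.1 ft

Two edge vectors: Well 1→Well 2 = (-950, -1538, 0), Well 1→Well 3 = (1030, 68, -162).
Normal n = (Well 1→Well 2) × (Well 1→Well 3) = (249156, -153900, 1519540).
So ∂z/∂E = −n_x/n_z = −0.163968043 and ∂z/∂N = −n_y/n_z = 0.101280651.
Intercept c from Well 1: 555 + 64880.02 − 567464.35 = −502029.32.
At (395044, 5603837): z_contact = −64774.59 + 567560.26 − 502029.32 = 756.34 ft.
Depth below ground = 807.4 − 756.34 = 51.1 ft.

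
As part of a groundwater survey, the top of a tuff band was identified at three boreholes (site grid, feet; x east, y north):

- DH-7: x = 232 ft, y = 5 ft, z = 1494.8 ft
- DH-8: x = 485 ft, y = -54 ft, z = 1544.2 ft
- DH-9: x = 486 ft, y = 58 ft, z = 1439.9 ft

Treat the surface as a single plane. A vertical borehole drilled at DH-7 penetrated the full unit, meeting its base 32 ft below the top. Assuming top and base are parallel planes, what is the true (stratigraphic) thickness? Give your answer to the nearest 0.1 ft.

23.4 ft

Two edge vectors: DH-7→DH-8 = (253, -59, 49.4), DH-7→DH-9 = (254, 53, -54.9).
Normal n = (DH-7→DH-8) × (DH-7→DH-9) = (620.9, 26437.3, 28395).
So ∂z/∂x = −n_x/n_z = −0.02187 and ∂z/∂y = −n_y/n_z = −0.93105.
|∇z| = √(a²+b²) = 0.93131, so dip δ = arctan(0.93131) = 42.96°.
True thickness = vertical thickness × cos δ = 32 × cos 42.96° = 23.4 ft.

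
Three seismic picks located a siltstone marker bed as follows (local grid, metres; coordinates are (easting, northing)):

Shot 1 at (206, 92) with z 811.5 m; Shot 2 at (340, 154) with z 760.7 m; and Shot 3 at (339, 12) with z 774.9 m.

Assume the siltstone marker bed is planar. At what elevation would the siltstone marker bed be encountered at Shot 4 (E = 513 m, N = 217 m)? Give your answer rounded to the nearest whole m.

Let the plane be z = a·E + b·N + c.
Shot 2−Shot 1: 134a + 62b = −50.8;  Shot 3−Shot 1: 133a − 80b = −36.6.
Solving gives a = −0.33392, b = −0.09765.
Then c = 811.5 − a·206 − b·92 = 889.27.
At (513, 217): z = −171.3 − 21.2 + 889.27 = 696.8 m.

697 m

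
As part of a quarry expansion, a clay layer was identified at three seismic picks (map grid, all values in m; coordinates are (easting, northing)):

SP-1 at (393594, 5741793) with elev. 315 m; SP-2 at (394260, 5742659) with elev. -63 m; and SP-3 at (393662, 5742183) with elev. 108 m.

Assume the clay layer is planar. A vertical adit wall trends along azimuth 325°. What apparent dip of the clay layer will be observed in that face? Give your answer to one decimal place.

28.7°

Two edge vectors: SP-1→SP-2 = (666, 866, -378), SP-1→SP-3 = (68, 390, -207).
Normal n = (SP-1→SP-2) × (SP-1→SP-3) = (-31842, 112158, 200852).
So ∂z/∂E = −n_x/n_z = 0.15853 and ∂z/∂N = −n_y/n_z = −0.55841.
Unit vector along 325° is (sin 325°, cos 325°) = (-0.5736, 0.8192).
Slope in that direction = a·(-0.5736) + b·(0.8192) = −0.54836.
Apparent dip = arctan|0.54836| = 28.7° (true dip is 30.1°, so apparent ≤ true as expected).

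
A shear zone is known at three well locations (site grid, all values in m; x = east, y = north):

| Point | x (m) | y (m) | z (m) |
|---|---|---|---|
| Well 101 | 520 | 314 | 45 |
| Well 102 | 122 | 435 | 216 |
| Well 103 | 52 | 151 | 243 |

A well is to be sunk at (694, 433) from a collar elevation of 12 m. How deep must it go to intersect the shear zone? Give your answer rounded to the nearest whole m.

Two edge vectors: Well 101→Well 102 = (-398, 121, 171), Well 101→Well 103 = (-468, -163, 198).
Normal n = (Well 101→Well 102) × (Well 101→Well 103) = (51831, -1224, 121502).
So ∂z/∂x = −n_x/n_z = −0.42659 and ∂z/∂y = −n_y/n_z = 0.01007.
Intercept c from Well 101: 45 + 221.82 − 3.16 = 263.66.
At (694, 433): z_contact = −296.1 + 4.4 + 263.66 = -28.0 m.
Depth below ground = 12 − (-28.0) = 40 m.

40 m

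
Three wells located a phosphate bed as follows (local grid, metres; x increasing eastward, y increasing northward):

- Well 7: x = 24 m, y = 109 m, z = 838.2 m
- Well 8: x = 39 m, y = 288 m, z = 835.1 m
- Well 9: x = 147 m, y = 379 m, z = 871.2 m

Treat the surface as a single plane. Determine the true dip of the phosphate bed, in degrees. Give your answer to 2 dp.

Two edge vectors: Well 7→Well 8 = (15, 179, -3.1), Well 7→Well 9 = (123, 270, 33).
Normal n = (Well 7→Well 8) × (Well 7→Well 9) = (6744, -876.3, -17967).
So ∂z/∂x = −n_x/n_z = 0.37535 and ∂z/∂y = −n_y/n_z = −0.04877.
Gradient magnitude |∇z| = √(a² + b²) = √(0.14089 + 0.00238) = 0.37851.
True dip = arctan(0.37851) = 20.73°, dipping toward W (azimuth ≈ 277°).

20.73°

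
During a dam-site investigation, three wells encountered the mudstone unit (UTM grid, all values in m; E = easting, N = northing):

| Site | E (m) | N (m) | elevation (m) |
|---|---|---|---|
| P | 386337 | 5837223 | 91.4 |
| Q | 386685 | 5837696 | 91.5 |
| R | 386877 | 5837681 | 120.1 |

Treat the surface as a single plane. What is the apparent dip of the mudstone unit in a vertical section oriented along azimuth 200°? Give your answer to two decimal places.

2.81°

Let the plane be z = a·E + b·N + c.
Q−P: 348a + 473b = 0.1;  R−P: 540a + 458b = 28.7.
Solving gives a = 0.14088, b = −0.10344.
Unit vector along 200° is (sin 200°, cos 200°) = (-0.3420, -0.9397).
Slope in that direction = a·(-0.3420) + b·(-0.9397) = 0.04902.
Apparent dip = arctan|0.04902| = 2.81° (true dip is 9.9°, so apparent ≤ true as expected).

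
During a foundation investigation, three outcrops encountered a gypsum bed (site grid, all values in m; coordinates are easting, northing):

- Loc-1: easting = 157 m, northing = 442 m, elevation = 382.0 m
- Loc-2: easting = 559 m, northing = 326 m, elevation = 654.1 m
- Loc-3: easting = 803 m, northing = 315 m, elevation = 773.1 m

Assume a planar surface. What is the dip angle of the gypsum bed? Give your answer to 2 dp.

41.96°

Let the plane be z = a·easting + b·northing + c.
Loc-2−Loc-1: 402a − 116b = 272.1;  Loc-3−Loc-1: 646a − 127b = 391.1.
Solving gives a = 0.45268, b = −0.77692.
Gradient magnitude |∇z| = √(a² + b²) = √(0.20492 + 0.60360) = 0.89918.
True dip = arctan(0.89918) = 41.96°, dipping toward NNW (azimuth ≈ 330°).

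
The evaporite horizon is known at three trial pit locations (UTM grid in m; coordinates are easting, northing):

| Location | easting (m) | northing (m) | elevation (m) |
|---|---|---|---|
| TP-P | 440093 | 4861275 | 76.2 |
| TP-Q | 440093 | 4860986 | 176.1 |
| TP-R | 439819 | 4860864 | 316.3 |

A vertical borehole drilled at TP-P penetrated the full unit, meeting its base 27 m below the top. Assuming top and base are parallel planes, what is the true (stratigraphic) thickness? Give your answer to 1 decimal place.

Let the plane be z = a·easting + b·northing + c.
TP-Q−TP-P: 0a − 289b = 99.9;  TP-R−TP-P: −274a − 411b = 240.1.
Solving gives a = −0.35777, b = −0.34567.
|∇z| = √(a²+b²) = 0.49748, so dip δ = arctan(0.49748) = 26.45°.
True thickness = vertical thickness × cos δ = 27 × cos 26.45° = 24.2 m.

24.2 m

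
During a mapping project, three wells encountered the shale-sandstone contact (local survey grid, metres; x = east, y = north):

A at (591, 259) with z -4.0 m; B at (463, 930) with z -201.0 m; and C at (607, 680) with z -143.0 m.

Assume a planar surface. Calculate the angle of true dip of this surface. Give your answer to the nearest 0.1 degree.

Let the plane be z = a·x + b·y + c.
B−A: −128a + 671b = −197;  C−A: 16a + 421b = −139.
Solving gives a = −0.15988, b = −0.32409.
Gradient magnitude |∇z| = √(a² + b²) = √(0.02556 + 0.10503) = 0.36138.
True dip = arctan(0.36138) = 19.9°, dipping toward NNE (azimuth ≈ 026°).

19.9°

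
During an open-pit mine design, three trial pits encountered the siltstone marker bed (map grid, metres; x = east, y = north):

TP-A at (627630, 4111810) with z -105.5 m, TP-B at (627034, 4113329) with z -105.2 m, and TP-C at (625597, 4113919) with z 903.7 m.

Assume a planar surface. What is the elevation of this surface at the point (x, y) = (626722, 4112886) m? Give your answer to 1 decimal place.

301.3 m

Let the plane be z = a·x + b·y + c.
TP-B−TP-A: −596a + 1519b = 0.3;  TP-C−TP-A: −2033a + 2109b = 1009.2.
Solving gives a = −0.836813599, b = −0.328137528.
Then c = -105.5 − a·627630 − b·4111810 = 1874342.99.
At (626722, 4112886): z = −524449.5 − 1349592.2 + 1874342.99 = 301.3 m.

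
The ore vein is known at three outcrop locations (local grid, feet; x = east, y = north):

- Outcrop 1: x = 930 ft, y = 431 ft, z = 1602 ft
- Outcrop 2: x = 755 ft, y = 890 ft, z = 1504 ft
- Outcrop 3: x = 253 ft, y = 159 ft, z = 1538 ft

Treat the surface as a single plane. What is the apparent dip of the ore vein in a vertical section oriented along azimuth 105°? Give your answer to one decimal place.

10.8°

Let the plane be z = a·x + b·y + c.
Outcrop 2−Outcrop 1: −175a + 459b = −98;  Outcrop 3−Outcrop 1: −677a − 272b = −64.
Solving gives a = 0.15636, b = −0.15389.
Unit vector along 105° is (sin 105°, cos 105°) = (0.9659, -0.2588).
Slope in that direction = a·(0.9659) + b·(-0.2588) = 0.19087.
Apparent dip = arctan|0.19087| = 10.8° (true dip is 12.4°, so apparent ≤ true as expected).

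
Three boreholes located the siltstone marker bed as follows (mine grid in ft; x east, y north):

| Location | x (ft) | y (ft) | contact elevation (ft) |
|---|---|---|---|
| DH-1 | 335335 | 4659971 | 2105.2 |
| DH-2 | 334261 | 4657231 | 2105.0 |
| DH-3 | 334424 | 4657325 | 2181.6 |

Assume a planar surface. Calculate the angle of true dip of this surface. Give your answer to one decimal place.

33.1°

Let the plane be z = a·x + b·y + c.
DH-2−DH-1: −1074a − 2740b = −0.2;  DH-3−DH-1: −911a − 2646b = 76.4.
Solving gives a = 0.60714, b = −0.23791.
Gradient magnitude |∇z| = √(a² + b²) = √(0.36861 + 0.05660) = 0.65208.
True dip = arctan(0.65208) = 33.1°, dipping toward WNW (azimuth ≈ 291°).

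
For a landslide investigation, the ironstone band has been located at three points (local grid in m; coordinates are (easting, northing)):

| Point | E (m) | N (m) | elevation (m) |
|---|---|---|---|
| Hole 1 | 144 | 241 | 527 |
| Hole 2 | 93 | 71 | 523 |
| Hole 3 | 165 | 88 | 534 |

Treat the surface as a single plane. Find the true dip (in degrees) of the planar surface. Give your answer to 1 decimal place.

Let the plane be z = a·E + b·N + c.
Hole 2−Hole 1: −51a − 170b = −4;  Hole 3−Hole 1: 21a − 153b = 7.
Solving gives a = 0.15845, b = −0.02400.
Gradient magnitude |∇z| = √(a² + b²) = √(0.02510 + 0.00058) = 0.16025.
True dip = arctan(0.16025) = 9.1°, dipping toward W (azimuth ≈ 279°).

9.1°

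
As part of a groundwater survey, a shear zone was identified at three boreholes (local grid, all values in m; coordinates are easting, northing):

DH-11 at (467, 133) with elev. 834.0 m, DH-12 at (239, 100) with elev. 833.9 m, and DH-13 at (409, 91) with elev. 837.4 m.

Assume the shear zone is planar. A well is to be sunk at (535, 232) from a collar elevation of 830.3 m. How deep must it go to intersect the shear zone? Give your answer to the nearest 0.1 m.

Let the plane be z = a·easting + b·northing + c.
DH-12−DH-11: −228a − 33b = −0.1;  DH-13−DH-11: −58a − 42b = 3.4.
Solving gives a = 0.01519, b = −0.10193.
Then c = 834 − a·467 − b·133 = 840.46.
At (535, 232): z_contact = 8.13 − 23.65 + 840.46 = 824.94 m.
Depth below ground = 830.3 − 824.94 = 5.4 m.

5.4 m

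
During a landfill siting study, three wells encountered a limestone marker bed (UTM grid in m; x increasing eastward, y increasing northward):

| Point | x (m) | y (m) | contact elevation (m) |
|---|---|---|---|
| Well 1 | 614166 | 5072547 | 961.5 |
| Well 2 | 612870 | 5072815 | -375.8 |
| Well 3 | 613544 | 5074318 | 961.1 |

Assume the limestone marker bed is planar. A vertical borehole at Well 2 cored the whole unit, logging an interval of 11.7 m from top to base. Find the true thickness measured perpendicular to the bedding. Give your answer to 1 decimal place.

7.6 m

Two edge vectors: Well 1→Well 2 = (-1296, 268, -1337.3), Well 1→Well 3 = (-622, 1771, -0.4).
Normal n = (Well 1→Well 2) × (Well 1→Well 3) = (2368251.1, 831282.2, -2128520).
So ∂z/∂x = −n_x/n_z = 1.11263 and ∂z/∂y = −n_y/n_z = 0.39054.
|∇z| = √(a²+b²) = 1.17918, so dip δ = arctan(1.17918) = 49.70°.
True thickness = vertical thickness × cos δ = 11.7 × cos 49.70° = 7.6 m.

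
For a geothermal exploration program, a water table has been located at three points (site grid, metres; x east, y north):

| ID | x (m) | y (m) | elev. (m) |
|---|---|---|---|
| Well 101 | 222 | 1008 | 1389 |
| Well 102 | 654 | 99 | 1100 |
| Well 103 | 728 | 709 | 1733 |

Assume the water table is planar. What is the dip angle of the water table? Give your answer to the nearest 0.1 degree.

Two edge vectors: Well 101→Well 102 = (432, -909, -289), Well 101→Well 103 = (506, -299, 344).
Normal n = (Well 101→Well 102) × (Well 101→Well 103) = (-399107, -294842, 330786).
So ∂z/∂x = −n_x/n_z = 1.20654 and ∂z/∂y = −n_y/n_z = 0.89134.
Gradient magnitude |∇z| = √(a² + b²) = √(1.45574 + 0.79448) = 1.50007.
True dip = arctan(1.50007) = 56.3°, dipping toward SW (azimuth ≈ 234°).

56.3°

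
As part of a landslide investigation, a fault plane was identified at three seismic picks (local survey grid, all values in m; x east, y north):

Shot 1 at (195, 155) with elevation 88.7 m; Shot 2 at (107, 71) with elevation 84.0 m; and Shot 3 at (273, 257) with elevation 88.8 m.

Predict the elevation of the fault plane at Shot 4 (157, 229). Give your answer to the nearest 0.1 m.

Two edge vectors: Shot 1→Shot 2 = (-88, -84, -4.7), Shot 1→Shot 3 = (78, 102, 0.1).
Normal n = (Shot 1→Shot 2) × (Shot 1→Shot 3) = (471, -357.8, -2424).
So ∂z/∂x = −n_x/n_z = 0.19431 and ∂z/∂y = −n_y/n_z = −0.14761.
Intercept c from Shot 1: 88.7 − 37.89 + 22.88 = 73.69.
At (157, 229): z = 30.5 − 33.8 + 73.69 = 70.4 m.

70.4 m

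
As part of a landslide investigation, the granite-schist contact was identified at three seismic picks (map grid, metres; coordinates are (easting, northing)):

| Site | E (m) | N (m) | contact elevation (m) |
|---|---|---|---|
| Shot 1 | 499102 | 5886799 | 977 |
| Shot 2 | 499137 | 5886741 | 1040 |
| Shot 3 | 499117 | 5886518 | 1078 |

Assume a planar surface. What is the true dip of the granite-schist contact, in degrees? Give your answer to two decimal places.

53.52°

Two edge vectors: Shot 1→Shot 2 = (35, -58, 63), Shot 1→Shot 3 = (15, -281, 101).
Normal n = (Shot 1→Shot 2) × (Shot 1→Shot 3) = (11845, -2590, -8965).
So ∂z/∂E = −n_x/n_z = 1.32125 and ∂z/∂N = −n_y/n_z = −0.28890.
Gradient magnitude |∇z| = √(a² + b²) = √(1.74570 + 0.08346) = 1.35247.
True dip = arctan(1.35247) = 53.52°, dipping toward WNW (azimuth ≈ 282°).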